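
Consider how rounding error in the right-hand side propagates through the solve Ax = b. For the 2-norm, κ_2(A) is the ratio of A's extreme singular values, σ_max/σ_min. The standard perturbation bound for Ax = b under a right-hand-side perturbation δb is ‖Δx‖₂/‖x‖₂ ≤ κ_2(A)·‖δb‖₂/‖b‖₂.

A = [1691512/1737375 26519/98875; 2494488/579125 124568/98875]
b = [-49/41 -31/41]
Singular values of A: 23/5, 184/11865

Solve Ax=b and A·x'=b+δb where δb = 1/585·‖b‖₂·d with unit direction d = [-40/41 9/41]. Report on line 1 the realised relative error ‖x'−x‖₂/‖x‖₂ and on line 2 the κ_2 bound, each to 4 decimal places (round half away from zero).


largest singular value 23/5, smallest 184/11865
condition number: (23/5) ÷ (184/11865) = 296.6250
worst-case relative error ≤ 296.6250 × 1/585 = 0.5071
solve Ax = b  →  x = [-18.2641 61.8435]
‖b‖ = 1.4142, ‖x‖ = 64.4841
re-solving with b+δb shifts x by Δx of norm 0.1559
realised ‖Δx‖/‖x‖ = 0.0024
realised/bound (from unrounded values) ≈ 0.0048

0.0024
0.5071


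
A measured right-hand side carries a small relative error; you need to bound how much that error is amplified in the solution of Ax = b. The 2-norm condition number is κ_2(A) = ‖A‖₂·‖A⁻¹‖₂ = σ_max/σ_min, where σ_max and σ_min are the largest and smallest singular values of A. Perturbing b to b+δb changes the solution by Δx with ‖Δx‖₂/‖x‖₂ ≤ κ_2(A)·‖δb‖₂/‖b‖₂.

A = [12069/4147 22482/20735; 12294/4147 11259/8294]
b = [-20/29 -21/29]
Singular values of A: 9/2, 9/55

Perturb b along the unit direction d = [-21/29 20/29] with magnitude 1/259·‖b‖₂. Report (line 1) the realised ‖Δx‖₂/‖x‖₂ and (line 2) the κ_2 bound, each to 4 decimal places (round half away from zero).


σ_max = 9/2, σ_min = 9/55
κ = σ_max/σ_min = (9/2)/(9/55) = 27.5000
worst-case relative error ≤ 27.5000 × 1/259 = 0.1062
solve Ax = b  →  x = [-0.2051 -0.0855]
2-norm of b is 1.0000; of x, 0.2222
with δb = [-0.0028 0.0027], A·Δx = δb → ‖Δx‖ = 0.0236
dividing the unrounded norms, ‖Δx‖/‖x‖ = 0.1062
realised/bound = 1 exactly: the bound is attained for this b and d

0.1062
0.1062


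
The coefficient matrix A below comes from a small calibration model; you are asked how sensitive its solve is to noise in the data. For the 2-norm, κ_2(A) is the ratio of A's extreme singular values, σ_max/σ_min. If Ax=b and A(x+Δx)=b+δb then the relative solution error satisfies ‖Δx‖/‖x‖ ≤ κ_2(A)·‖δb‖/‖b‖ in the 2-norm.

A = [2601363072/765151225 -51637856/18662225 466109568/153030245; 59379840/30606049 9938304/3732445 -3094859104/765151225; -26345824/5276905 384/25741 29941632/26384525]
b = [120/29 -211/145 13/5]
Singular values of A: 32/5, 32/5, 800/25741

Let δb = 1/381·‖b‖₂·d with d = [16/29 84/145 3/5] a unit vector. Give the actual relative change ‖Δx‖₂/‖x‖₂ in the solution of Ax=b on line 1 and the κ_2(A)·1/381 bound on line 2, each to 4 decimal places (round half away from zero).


0.0045
0.5405

from the listed singular values, σ₁ = 32/5, σ_n = 800/25741
κ_2(A) = (32/5) / (800/25741) = 205.9280
perturbation bound = 205.9280·1/381 = 0.5405
solve Ax = b  →  x = [12.6709 76.8480 57.0267]
2-norm of b is 5.0990; of x, 96.5309
re-solving with b+δb shifts x by Δx of norm 0.4306
realised ‖Δx‖/‖x‖ = 0.0045
so the bound overstates the realised error by a factor of ≈ 121.1601 (computed from the unrounded values)


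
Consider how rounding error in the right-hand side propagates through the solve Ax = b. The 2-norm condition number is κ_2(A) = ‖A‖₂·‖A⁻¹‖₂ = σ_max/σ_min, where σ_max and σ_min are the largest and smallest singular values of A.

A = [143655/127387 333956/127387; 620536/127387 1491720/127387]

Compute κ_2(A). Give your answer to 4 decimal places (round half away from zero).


388.3750

AᵀA = [241345441/9653449 579203100/9653449; 579203100/9653449 1390098256/9653449]; tr = 9653513/57121, det = 10816/57121
λ_max, λ_min = (9653513/57121 ± √93187841958225/3262808641)/2 = 169, 64/57121
σ_max=√169=13, σ_min=√(64/57121)=(8/239) → κ = 388.3750


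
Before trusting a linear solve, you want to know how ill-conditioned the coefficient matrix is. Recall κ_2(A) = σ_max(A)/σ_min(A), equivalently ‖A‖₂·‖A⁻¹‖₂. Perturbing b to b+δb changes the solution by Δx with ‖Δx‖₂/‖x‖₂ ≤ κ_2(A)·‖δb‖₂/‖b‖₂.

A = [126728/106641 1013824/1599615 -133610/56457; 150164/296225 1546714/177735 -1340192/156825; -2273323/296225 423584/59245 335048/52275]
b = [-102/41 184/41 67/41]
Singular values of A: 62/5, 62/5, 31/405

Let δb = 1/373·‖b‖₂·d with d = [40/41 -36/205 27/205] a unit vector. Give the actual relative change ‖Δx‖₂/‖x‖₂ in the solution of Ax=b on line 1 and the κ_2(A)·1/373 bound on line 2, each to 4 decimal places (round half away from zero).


0.0048
0.4343

from the listed singular values, σ₁ = 62/5, σ_n = 31/405
κ_2(A) = (62/5) / (31/405) = 162.0000
bound on ‖Δx‖/‖x‖: κ·ε = 162.0000·1/373 = 0.4343
solve Ax = b  →  x = [-30.5988 -15.9538 -18.5863]
‖b‖ = 5.3852, ‖x‖ = 39.1952
δb = ε·‖b‖·d = [0.0141 -0.0025 0.0019]; solving A·Δx = δb gives ‖Δx‖ = 0.1886
realised ‖Δx‖/‖x‖ = 0.0048
realised/bound (from unrounded values) ≈ 0.0111


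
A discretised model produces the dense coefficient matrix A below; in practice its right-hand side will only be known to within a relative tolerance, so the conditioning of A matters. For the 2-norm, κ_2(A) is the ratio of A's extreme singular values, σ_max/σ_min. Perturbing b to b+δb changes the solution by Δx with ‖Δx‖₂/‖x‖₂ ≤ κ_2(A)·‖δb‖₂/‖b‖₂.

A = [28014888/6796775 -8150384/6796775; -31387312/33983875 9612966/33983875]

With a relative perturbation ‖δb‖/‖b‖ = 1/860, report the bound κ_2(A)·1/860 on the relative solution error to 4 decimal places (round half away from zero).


M = AᵀA = [12258186850624/687033765625 -3575269206432/687033765625; -3575269206432/687033765625 1042907851876/687033765625]. tr(M)=21281751524/1099254025, det(M)=3748096/1099254025
char-poly roots: 484/25 and 7744/43970161
so κ_2 = √((484/25) / (7744/43970161)) = 331.5500
κ_2(A)·‖δb‖/‖b‖ = 0.3855

0.3855


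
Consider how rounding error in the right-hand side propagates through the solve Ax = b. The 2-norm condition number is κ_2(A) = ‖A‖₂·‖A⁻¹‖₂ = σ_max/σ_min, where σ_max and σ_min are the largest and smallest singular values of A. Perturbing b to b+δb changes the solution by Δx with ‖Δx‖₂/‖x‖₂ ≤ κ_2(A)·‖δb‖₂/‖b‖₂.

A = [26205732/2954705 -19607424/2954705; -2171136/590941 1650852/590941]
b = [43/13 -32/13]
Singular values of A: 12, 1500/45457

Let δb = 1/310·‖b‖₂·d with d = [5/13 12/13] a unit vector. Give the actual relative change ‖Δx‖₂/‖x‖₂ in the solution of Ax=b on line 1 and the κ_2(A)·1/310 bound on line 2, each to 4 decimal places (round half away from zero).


from the listed singular values, σ₁ = 12, σ_n = 1500/45457
κ_2(A) = 12 / (1500/45457) = 363.6560
worst-case relative error ≤ 363.6560 × 1/310 = 1.1731
solve Ax = b  →  x = [-17.9161 -24.4437]
2-norm of b is 4.1231; of x, 30.3065
δb = ε·‖b‖·d = [0.0051 0.0123]; solving A·Δx = δb gives ‖Δx‖ = 0.4031
relative error = 0.0133
so the bound overstates the realised error by a factor of ≈ 88.2049 (computed from the unrounded values)

0.0133
1.1731


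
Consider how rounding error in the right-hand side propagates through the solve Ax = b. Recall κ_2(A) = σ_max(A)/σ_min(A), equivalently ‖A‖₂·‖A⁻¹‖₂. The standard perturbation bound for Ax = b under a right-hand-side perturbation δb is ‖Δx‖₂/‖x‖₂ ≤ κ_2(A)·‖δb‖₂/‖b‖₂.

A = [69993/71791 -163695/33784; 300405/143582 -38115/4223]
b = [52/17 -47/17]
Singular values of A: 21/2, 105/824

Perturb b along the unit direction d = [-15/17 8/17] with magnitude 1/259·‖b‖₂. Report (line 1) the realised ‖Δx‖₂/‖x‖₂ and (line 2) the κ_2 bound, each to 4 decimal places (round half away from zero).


0.0040
0.3181

σ_max = 21/2, σ_min = 105/824
κ_2(A) = (21/2) / (105/824) = 82.4000
perturbation bound = 82.4000·1/259 = 0.3181
solve Ax = b  →  x = [-30.6458 -6.7977]
‖b‖ = 4.1231, ‖x‖ = 31.3906
re-solving with b+δb shifts x by Δx of norm 0.1249
relative error = 0.0040
realised/bound (from unrounded values) ≈ 0.0125


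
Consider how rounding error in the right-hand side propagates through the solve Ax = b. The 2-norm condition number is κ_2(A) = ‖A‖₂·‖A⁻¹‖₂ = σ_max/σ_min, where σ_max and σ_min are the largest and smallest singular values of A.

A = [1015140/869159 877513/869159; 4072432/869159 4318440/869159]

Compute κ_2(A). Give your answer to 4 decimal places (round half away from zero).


form AᵀA = [10479007504/449397601 10991880900/449397601; 10991880900/449397601 11552024449/449397601] with trace 26196233/534361 and determinant 614656/534361
eigenvalues of AᵀA: λ = (tr ± √(tr²−4·det))/2 = 49, 12544/534361
σ_max=√49=7, σ_min=√(12544/534361)=(112/731) → κ = 45.6875

45.6875


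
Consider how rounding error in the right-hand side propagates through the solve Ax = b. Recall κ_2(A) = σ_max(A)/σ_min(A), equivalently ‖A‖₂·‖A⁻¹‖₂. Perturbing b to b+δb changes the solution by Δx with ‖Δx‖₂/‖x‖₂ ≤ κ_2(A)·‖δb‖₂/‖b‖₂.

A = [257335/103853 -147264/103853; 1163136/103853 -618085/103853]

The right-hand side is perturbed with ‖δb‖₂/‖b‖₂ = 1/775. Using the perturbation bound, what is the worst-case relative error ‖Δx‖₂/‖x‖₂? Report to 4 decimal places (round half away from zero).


AᵀA = [844203841/6416089 -450216000/6416089; -450216000/6416089 240164041/6416089]; tr = 3752138/22201, det = 28561/22201
λ_max, λ_min = (3752138/22201 ± √14076003240000/492884401)/2 = 169, 169/22201
σ_max=√169=13, σ_min=√(169/22201)=(13/149) → κ = 149.0000
κ_2(A)·‖δb‖/‖b‖ = 0.1923

0.1923


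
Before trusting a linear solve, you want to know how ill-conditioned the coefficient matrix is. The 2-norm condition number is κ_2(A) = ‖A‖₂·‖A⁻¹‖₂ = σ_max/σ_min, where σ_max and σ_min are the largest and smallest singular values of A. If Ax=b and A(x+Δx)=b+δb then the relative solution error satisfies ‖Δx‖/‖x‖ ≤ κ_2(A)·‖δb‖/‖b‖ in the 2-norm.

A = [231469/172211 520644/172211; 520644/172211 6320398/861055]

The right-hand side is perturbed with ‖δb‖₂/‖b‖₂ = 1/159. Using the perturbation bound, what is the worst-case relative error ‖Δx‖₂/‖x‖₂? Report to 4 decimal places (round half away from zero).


M = AᵀA = [1920994513/175483009 23036935068/877415045; 23036935068/877415045 276474468916/4387075225]. tr(M)=1920114389/25959025, det(M)=13675204/25959025
λ_max, λ_min = (1920114389/25959025 ± √3685419286994778921/673870978950625)/2 = 1849/25, 7396/1038361
κ = σ_max/σ_min = (43/5)/(86/1019) = 101.9000
bound on ‖Δx‖/‖x‖: κ·ε = 101.9000·1/159 = 0.6409

0.6409


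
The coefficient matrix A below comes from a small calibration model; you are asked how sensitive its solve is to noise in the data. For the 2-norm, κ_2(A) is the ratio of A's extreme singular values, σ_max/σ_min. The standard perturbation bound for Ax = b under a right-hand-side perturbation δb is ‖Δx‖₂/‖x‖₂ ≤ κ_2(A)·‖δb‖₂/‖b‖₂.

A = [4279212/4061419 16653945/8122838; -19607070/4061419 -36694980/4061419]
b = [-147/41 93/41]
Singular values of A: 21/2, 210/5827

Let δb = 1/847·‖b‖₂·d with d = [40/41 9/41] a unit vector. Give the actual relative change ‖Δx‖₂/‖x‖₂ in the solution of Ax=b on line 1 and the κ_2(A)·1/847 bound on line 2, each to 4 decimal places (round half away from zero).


largest singular value 21/2, smallest 210/5827
κ_2(A) = (21/2) / (210/5827) = 291.3500
worst-case relative error ≤ 291.3500 × 1/847 = 0.3440
solve Ax = b  →  x = [73.3151 -39.4252]
2-norm of b is 4.2426; of x, 83.2433
re-solving with b+δb shifts x by Δx of norm 0.1390
realised ‖Δx‖/‖x‖ = 0.0017
so the bound overstates the realised error by a factor of ≈ 206.0168 (computed from the unrounded values)

0.0017
0.3440


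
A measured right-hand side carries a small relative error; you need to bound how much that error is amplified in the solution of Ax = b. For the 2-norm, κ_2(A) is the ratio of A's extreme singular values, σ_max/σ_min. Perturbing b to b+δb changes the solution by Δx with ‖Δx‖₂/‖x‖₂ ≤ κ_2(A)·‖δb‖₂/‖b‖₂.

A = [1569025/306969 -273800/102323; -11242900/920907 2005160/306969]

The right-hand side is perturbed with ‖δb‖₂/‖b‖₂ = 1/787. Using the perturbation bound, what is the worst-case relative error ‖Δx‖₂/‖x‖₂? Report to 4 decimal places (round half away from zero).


0.3971

form AᵀA = [51708790625/295186113 -9192553000/98395371; -9192553000/98395371 1634307200/32798457] with trace 3906915025/17363889 and determinant 1000000/1929321
eigenvalues of AᵀA: λ = (tr ± √(tr²−4·det))/2 = 225, 40000/17363889
κ_2(A) = √(λ_max/λ_min) = √(225 / (40000/17363889)) = 312.5250
κ_2(A)·‖δb‖/‖b‖ = 0.3971


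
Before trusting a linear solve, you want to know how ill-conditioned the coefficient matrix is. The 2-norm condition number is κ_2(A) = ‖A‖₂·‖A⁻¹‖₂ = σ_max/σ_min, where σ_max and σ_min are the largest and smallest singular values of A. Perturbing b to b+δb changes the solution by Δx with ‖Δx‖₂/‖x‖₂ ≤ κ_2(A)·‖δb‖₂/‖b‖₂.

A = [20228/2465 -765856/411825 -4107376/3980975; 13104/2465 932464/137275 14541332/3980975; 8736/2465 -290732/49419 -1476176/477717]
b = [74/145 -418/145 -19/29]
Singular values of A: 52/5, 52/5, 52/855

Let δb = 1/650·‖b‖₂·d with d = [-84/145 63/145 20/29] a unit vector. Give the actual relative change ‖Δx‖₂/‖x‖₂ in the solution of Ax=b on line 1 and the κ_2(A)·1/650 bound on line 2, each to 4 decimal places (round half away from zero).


σ_max = 52/5, σ_min = 52/855
κ_2(A) = (52/5) / (52/855) = 171.0000
perturbation bound = 171.0000·1/650 = 0.2631
solve Ax = b  →  x = [-0.1244 15.3204 -29.0983]
‖b‖ = 3.0000, ‖x‖ = 32.8853
re-solving with b+δb shifts x by Δx of norm 0.0759
realised ‖Δx‖/‖x‖ = 0.0023
so the bound overstates the realised error by a factor of ≈ 114.0024 (computed from the unrounded values)

0.0023
0.2631


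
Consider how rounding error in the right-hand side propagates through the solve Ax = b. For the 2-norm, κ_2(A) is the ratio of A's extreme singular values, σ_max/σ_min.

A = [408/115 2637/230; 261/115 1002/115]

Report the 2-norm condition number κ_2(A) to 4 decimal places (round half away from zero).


M = AᵀA = [46917/2645 159894/2645; 159894/2645 2193957/10580]. tr(M)=476325/2116, det(M)=50625/2116
char-poly roots: 225 and 225/2116
σ_max=√225=15, σ_min=√(225/2116)=(15/46) → κ = 46.0000

46.0000


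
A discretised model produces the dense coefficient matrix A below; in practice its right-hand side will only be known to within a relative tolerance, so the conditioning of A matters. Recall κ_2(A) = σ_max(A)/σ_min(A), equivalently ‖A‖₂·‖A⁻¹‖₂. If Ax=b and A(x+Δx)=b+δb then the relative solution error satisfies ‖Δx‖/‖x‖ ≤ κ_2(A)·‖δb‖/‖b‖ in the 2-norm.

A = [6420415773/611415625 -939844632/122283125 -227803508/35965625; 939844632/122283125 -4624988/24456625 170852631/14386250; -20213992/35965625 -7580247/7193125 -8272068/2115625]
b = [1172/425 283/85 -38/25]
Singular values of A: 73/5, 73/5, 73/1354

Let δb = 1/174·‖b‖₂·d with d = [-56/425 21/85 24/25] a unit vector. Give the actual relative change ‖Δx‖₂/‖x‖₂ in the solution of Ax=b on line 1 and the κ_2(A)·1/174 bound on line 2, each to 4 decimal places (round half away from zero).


largest singular value 73/5, smallest 73/1354
κ_2(A) = (73/5) / (73/1354) = 270.8000
worst-case relative error ≤ 270.8000 × 1/174 = 1.5563
solve Ax = b  →  x = [8.6391 15.6161 -5.0619]
2-norm of b is 4.5826; of x, 18.5505
re-solving with b+δb shifts x by Δx of norm 0.4885
realised ‖Δx‖/‖x‖ = 0.0263
realised/bound (from unrounded values) ≈ 0.0169

0.0263
1.5563


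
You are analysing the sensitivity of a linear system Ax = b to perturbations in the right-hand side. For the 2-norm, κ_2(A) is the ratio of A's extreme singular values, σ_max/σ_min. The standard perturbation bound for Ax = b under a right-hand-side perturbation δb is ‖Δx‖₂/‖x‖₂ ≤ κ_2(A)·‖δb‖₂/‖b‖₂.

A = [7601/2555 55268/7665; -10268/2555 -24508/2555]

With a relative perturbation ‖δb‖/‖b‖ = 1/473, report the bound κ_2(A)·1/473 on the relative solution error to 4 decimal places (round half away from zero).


0.8103

M = AᵀA = [6528281/261121 47001460/783363; 47001460/783363 338413216/2350089]. tr(M)=397167745/2350089, det(M)=456976/2350089
solving λ² − 397167745/2350089·λ + 456976/2350089 = 0 gives λ = 169, 2704/2350089
κ_2(A) = √(λ_max/λ_min) = √(169 / (2704/2350089)) = 383.2500
bound on ‖Δx‖/‖x‖: κ·ε = 383.2500·1/473 = 0.8103


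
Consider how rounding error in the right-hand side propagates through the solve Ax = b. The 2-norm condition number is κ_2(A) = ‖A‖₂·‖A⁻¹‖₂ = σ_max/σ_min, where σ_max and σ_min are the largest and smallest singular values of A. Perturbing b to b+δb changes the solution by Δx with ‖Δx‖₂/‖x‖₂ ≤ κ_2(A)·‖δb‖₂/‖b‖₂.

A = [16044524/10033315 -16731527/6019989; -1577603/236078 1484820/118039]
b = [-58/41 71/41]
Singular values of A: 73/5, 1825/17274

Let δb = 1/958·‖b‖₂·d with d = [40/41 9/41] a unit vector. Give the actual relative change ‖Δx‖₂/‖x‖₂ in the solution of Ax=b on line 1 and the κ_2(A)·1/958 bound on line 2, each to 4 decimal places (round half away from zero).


0.0023
0.1443

σ_max = 73/5, σ_min = 1825/17274
κ = σ_max/σ_min = (73/5)/(1825/17274) = 138.1920
bound on ‖Δx‖/‖x‖: κ·ε = 138.1920·1/958 = 0.1443
solve Ax = b  →  x = [-8.4161 -4.3333]
2-norm of b is 2.2361; of x, 9.4662
re-solving with b+δb shifts x by Δx of norm 0.0221
relative error = 0.0023
so the bound overstates the realised error by a factor of ≈ 61.8078 (computed from the unrounded values)


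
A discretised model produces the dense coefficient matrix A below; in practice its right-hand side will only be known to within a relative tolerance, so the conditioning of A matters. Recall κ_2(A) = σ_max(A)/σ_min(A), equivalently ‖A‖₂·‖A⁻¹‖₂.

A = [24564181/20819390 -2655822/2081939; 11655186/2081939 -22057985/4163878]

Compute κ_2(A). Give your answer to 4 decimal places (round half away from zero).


70.0400

M = AᵀA = [8440056548281/257850684100 -401751243936/12892534205; -401751243936/12892534205 306227402881/10314027364]. tr(M)=9569406433/153300050, det(M)=38950081/49056016
solving λ² − 9569406433/153300050·λ + 38950081/49056016 = 0 gives λ = 6241/100, 156025/12264004
κ = σ_max/σ_min = (79/10)/(395/3502) = 70.0400


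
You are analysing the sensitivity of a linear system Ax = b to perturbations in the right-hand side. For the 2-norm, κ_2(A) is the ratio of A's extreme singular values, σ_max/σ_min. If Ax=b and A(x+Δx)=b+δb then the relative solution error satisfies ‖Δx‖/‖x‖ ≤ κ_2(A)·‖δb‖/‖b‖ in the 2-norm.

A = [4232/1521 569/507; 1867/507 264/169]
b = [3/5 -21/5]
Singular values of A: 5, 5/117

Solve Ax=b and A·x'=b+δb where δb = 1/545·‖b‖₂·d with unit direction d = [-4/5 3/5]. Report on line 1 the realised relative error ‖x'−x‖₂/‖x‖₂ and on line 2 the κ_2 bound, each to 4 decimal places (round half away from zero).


σ_max = 5, σ_min = 5/117
κ = σ_max/σ_min = 5/(5/117) = 117.0000
κ_2(A)·‖δb‖/‖b‖ = 0.2147
solve Ax = b  →  x = [26.4462 -65.0308]
2-norm of b is 4.2426; of x, 70.2026
re-solving with b+δb shifts x by Δx of norm 0.1822
realised ‖Δx‖/‖x‖ = 0.0026
realised/bound (from unrounded values) ≈ 0.0121

0.0026
0.2147


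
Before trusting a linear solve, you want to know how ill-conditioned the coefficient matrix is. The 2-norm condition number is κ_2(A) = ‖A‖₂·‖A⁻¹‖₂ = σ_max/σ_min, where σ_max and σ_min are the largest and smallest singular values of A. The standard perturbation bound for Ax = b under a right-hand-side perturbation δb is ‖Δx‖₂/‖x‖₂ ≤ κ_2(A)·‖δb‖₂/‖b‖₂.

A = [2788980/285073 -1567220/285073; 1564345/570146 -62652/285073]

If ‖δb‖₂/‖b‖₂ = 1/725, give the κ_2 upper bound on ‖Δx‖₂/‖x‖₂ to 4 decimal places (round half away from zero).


0.0141

M = AᵀA = [19964790625/193376836 -2629357470/48344209; -2629357470/48344209 1463476384/48344209]. tr(M)=89338049/669124, det(M)=27984100/167281
solving λ² − 89338049/669124·λ + 27984100/167281 = 0 gives λ = 529/4, 211600/167281
so κ_2 = √((529/4) / (211600/167281)) = 10.2250
κ_2(A)·‖δb‖/‖b‖ = 0.0141


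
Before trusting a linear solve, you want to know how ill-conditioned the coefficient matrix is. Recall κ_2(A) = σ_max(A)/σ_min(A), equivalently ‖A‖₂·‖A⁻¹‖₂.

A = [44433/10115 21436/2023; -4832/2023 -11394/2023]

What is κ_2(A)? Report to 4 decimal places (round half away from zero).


297.5000

M = AᵀA = [8851201/354025 4248252/70805; 4248252/70805 2039188/14161]. tr(M)=59830901/354025, det(M)=114244/354025
solving λ² − 59830901/354025·λ + 114244/354025 = 0 gives λ = 169, 676/354025
so κ_2 = √(169 / (676/354025)) = 297.5000


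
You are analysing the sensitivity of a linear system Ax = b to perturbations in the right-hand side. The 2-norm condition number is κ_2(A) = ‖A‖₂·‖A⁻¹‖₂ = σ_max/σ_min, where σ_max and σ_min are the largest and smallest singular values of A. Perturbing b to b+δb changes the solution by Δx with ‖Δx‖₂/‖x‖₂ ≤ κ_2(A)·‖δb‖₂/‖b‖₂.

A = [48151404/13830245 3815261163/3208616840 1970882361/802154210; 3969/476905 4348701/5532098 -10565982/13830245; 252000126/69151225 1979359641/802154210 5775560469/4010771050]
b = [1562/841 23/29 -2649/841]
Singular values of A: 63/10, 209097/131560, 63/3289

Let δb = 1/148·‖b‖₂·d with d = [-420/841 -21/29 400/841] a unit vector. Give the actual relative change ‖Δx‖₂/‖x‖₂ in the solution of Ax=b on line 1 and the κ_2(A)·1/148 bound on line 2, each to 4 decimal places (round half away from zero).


0.0084
2.2223

σ_max = 63/10, σ_min = 63/3289
κ = σ_max/σ_min = (63/10)/(63/3289) = 328.9000
bound on ‖Δx‖/‖x‖: κ·ε = 328.9000·1/148 = 2.2223
solve Ax = b  →  x = [93.8444 -87.3874 -89.9322]
2-norm of b is 3.7417; of x, 156.6242
with δb = [-0.0126 -0.0183 0.0120], A·Δx = δb → ‖Δx‖ = 1.3199
relative error = 0.0084
so the bound overstates the realised error by a factor of ≈ 263.7153 (computed from the unrounded values)


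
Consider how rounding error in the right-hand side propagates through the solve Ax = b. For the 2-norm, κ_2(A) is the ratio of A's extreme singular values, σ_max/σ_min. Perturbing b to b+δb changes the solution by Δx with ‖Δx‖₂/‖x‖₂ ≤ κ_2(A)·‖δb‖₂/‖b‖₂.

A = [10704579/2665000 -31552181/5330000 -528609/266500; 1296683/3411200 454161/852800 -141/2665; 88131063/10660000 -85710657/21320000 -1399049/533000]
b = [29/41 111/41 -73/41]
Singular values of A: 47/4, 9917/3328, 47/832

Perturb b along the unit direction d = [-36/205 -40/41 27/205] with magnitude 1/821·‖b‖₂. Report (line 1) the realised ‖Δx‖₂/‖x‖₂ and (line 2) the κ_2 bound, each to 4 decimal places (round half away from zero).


0.0013
0.2533

largest singular value 47/4, smallest 47/832
κ = σ_max/σ_min = (47/4)/(47/832) = 208.0000
κ_2(A)·‖δb‖/‖b‖ = 0.2533
solve Ax = b  →  x = [-12.1625 8.7024 -50.9583]
‖b‖₂ = 3.3166 and ‖x‖₂ = 53.1075
with δb = [-0.0007 -0.0039 0.0005], A·Δx = δb → ‖Δx‖ = 0.0715
realised ‖Δx‖/‖x‖ = 0.0013
so the bound overstates the realised error by a factor of ≈ 188.1471 (computed from the unrounded values)


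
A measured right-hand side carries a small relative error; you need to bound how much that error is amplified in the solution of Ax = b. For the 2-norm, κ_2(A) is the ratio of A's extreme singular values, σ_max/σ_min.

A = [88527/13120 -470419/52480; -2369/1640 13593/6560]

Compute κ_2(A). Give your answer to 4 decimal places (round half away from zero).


AᵀA = [4875793/102400 -25999821/409600; -25999821/409600 138678937/1638400]; tr = 8667665/65536, det = 279841/262144
eigenvalues of AᵀA: λ = (tr ± √(tr²−4·det))/2 = 529/4, 529/65536
σ_max=√(529/4)=(23/2), σ_min=√(529/65536)=(23/256) → κ = 128.0000

128.0000


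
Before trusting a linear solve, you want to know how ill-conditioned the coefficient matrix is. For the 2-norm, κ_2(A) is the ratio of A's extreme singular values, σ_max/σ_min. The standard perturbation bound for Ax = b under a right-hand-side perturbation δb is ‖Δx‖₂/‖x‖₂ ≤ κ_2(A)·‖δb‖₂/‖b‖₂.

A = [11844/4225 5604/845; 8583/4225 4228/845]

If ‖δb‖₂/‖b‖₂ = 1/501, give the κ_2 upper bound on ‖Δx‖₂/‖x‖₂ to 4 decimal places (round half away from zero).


0.2919

M = AᵀA = [8557929/714025 4106508/142805; 4106508/142805 1971232/28561]. tr(M)=342241/4225, det(M)=1296/4225
char-poly roots: 81 and 16/4225
so κ_2 = √(81 / (16/4225)) = 146.2500
bound on ‖Δx‖/‖x‖: κ·ε = 146.2500·1/501 = 0.2919


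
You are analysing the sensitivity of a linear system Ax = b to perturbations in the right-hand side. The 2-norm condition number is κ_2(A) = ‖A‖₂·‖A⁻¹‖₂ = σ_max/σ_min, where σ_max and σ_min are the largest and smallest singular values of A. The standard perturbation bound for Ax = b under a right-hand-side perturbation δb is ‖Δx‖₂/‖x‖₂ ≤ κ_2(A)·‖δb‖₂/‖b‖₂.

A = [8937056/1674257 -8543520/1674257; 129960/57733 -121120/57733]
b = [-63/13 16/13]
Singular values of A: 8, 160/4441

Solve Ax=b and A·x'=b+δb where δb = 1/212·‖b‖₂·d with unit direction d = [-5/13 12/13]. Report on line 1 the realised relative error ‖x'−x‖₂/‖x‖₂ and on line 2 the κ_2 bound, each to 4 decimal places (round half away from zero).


σ_max = 8, σ_min = 160/4441
κ = σ_max/σ_min = 8/(160/4441) = 222.0500
perturbation bound = 222.0500·1/212 = 1.0474
solve Ax = b  →  x = [57.0647 60.6429]
‖b‖ = 5.0000, ‖x‖ = 83.2703
re-solving with b+δb shifts x by Δx of norm 0.6546
dividing the unrounded norms, ‖Δx‖/‖x‖ = 0.0079
realised/bound (from unrounded values) ≈ 0.0075

0.0079
1.0474


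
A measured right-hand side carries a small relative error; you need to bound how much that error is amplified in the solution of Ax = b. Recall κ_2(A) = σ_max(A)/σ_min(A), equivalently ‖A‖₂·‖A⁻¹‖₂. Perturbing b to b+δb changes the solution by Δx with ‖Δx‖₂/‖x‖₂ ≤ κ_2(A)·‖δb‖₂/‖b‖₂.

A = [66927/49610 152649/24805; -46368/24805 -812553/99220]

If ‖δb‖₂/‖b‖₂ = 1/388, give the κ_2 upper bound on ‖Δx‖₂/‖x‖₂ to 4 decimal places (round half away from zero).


0.6237

AᵀA = [523167561/98446084 1162182735/49223042; 1162182735/49223042 41322794121/393784336]; tr = 25827165/234256, det = 194481/937024
char-poly roots: 441/4 and 441/234256
κ = σ_max/σ_min = (21/2)/(21/484) = 242.0000
bound on ‖Δx‖/‖x‖: κ·ε = 242.0000·1/388 = 0.6237


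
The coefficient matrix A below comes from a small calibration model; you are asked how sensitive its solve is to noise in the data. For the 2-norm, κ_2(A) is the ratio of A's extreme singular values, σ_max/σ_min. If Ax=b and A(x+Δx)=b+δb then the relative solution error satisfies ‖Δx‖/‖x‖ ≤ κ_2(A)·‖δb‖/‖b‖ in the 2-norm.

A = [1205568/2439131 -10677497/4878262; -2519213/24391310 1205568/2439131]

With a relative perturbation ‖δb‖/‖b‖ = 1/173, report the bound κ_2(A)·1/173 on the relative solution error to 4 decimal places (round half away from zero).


1.6775

form AᵀA = [90235487449/353917908100 -20047390272/17695895405; -20047390272/17695895405 71280499105/14156716324] with trace 556885177/105270050 and determinant 279841/842160400
eigenvalues of AᵀA: λ = (tr ± √(tr²−4·det))/2 = 529/100, 529/8421604
σ_max=√(529/100)=(23/10), σ_min=√(529/8421604)=(23/2902) → κ = 290.2000
perturbation bound = 290.2000·1/173 = 1.6775


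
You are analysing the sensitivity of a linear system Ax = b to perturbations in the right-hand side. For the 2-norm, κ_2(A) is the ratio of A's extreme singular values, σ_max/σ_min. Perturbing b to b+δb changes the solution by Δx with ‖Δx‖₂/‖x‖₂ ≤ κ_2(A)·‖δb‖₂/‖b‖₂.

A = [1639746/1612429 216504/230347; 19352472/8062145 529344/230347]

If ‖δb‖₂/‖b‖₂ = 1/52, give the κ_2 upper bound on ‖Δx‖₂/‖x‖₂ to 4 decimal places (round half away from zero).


3.0844

M = AᵀA = [2613830450436/384604627225 71119365552/10988703635; 71119365552/10988703635 1935379008/313962961]. tr(M)=5927074596/457318225, det(M)=2985984/457318225
λ_max, λ_min = (5927074596/457318225 ± √35124751086937529616/209139958917150625)/2 = 324/25, 9216/18292729
κ = σ_max/σ_min = (18/5)/(96/4277) = 160.3875
worst-case relative error ≤ 160.3875 × 1/52 = 3.0844


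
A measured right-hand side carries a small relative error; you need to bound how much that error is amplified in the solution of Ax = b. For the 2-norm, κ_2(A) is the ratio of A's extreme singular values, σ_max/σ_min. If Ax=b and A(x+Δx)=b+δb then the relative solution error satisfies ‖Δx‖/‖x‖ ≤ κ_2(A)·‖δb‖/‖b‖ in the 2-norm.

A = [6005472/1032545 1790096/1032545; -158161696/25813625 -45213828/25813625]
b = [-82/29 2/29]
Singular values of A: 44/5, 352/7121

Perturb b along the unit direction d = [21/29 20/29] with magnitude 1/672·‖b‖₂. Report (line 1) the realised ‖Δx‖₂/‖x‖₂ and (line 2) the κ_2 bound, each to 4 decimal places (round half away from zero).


0.0021
0.2649

σ_max = 44/5, σ_min = 352/7121
κ_2(A) = (44/5) / (352/7121) = 178.0250
bound on ‖Δx‖/‖x‖: κ·ε = 178.0250·1/672 = 0.2649
solve Ax = b  →  x = [11.1107 -38.9055]
‖b‖ = 2.8284, ‖x‖ = 40.4609
re-solving with b+δb shifts x by Δx of norm 0.0851
dividing the unrounded norms, ‖Δx‖/‖x‖ = 0.0021
tightness: 0.0021 against a bound of 0.2649 (unrounded ratio ≈ 0.0079)


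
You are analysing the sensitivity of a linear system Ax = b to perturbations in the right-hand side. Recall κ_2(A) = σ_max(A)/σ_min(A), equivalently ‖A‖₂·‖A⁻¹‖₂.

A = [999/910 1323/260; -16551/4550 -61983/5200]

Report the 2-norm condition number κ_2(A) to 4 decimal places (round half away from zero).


33.6000

M = AᵀA = [884277/61250 6852357/140000; 6852357/140000 26875881/160000]. tr(M)=2288169/12544, det(M)=1476225/50176
λ_max, λ_min = (2288169/12544 ± √5217199606161/157351936)/2 = 729/4, 2025/12544
κ_2(A) = √(λ_max/λ_min) = √((729/4) / (2025/12544)) = 33.6000


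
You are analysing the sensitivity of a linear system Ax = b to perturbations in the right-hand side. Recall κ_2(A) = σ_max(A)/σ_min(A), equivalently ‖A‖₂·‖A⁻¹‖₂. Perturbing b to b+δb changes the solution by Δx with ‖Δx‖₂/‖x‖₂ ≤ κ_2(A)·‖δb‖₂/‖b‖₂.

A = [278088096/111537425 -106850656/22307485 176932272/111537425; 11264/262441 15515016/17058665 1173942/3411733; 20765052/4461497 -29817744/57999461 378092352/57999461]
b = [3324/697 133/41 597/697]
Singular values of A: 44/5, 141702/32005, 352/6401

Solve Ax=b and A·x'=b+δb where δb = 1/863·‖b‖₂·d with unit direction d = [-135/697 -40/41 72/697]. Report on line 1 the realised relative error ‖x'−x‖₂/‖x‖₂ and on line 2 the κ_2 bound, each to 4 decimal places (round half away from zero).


0.0017
0.1854

from the listed singular values, σ₁ = 44/5, σ_n = 352/6401
κ_2(A) = (44/5) / (352/6401) = 160.0250
bound on ‖Δx‖/‖x‖: κ·ε = 160.0250·1/863 = 0.1854
solve Ax = b  →  x = [58.3955 16.0555 -40.2949]
2-norm of b is 5.8310; of x, 72.7426
δb = ε·‖b‖·d = [-0.0013 -0.0066 0.0007]; solving A·Δx = δb gives ‖Δx‖ = 0.1229
relative error = 0.0017
so the bound overstates the realised error by a factor of ≈ 109.7822 (computed from the unrounded values)


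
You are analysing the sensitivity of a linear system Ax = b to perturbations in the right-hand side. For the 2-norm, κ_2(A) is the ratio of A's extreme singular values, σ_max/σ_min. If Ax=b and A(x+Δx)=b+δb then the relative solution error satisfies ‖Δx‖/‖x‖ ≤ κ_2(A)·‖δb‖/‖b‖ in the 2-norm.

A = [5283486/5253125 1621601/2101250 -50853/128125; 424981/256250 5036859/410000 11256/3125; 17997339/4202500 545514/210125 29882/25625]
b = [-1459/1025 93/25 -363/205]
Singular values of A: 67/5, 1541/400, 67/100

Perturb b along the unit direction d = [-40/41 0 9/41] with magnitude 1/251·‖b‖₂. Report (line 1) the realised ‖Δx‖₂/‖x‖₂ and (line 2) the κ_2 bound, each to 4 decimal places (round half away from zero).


0.0153
0.0797

from the listed singular values, σ₁ = 67/5, σ_n = 67/100
condition number: (67/5) ÷ (67/100) = 20.0000
perturbation bound = 20.0000·1/251 = 0.0797
solve Ax = b  →  x = [-0.8043 -0.0271 1.4955]
2-norm of b is 4.3589; of x, 1.6983
Δx = A⁻¹·δb where δb = 1/251·4.3589·d; ‖Δx‖ = 0.0259
dividing the unrounded norms, ‖Δx‖/‖x‖ = 0.0153
realised/bound (from unrounded values) ≈ 0.1915


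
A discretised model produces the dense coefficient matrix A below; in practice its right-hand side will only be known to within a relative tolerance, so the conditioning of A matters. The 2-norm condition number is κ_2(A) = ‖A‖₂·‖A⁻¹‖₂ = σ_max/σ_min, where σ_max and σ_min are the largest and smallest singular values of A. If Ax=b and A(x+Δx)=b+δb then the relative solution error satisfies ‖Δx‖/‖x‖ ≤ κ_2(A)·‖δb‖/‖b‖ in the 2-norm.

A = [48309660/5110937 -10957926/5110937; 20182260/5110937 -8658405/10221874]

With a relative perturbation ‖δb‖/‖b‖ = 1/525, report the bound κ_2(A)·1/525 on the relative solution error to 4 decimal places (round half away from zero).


0.4566

form AᵀA = [16219803952800/154566136201 -3649389170490/154566136201; -3649389170490/154566136201 3285636367041/618264544804] with trace 40550179761/367795684 and determinant 19448100/91948921
λ_max, λ_min = (40550179761/367795684 ± √1644202631813542010721/135273665169027856)/2 = 441/4, 176400/91948921
so κ_2 = √((441/4) / (176400/91948921)) = 239.7250
perturbation bound = 239.7250·1/525 = 0.4566


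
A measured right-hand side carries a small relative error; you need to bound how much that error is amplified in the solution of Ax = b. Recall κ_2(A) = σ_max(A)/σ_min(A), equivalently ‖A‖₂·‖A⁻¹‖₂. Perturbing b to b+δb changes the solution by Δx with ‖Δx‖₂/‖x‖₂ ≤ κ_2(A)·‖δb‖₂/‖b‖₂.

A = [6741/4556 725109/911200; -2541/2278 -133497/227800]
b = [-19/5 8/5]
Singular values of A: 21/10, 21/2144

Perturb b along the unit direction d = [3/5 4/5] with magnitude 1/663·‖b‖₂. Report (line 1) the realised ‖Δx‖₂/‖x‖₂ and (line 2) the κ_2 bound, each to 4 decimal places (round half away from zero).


0.0062
0.3234

σ_max = 21/10, σ_min = 21/2144
κ = σ_max/σ_min = (21/10)/(21/2144) = 214.4000
worst-case relative error ≤ 214.4000 × 1/663 = 0.3234
solve Ax = b  →  x = [46.3641 -90.9804]
2-norm of b is 4.1231; of x, 102.1130
re-solving with b+δb shifts x by Δx of norm 0.6349
relative error = 0.0062
tightness: 0.0062 against a bound of 0.3234 (unrounded ratio ≈ 0.0192)


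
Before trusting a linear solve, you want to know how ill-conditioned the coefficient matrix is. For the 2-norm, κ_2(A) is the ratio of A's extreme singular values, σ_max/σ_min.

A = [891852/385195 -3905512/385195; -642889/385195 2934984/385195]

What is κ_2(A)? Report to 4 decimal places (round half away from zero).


234.8750

AᵀA = [48348250249/5935007521 -214800304680/5935007521; -214800304680/5935007521 954686202496/5935007521]; tr = 596689145/3530641, det = 1827904/3530641
solving λ² − 596689145/3530641·λ + 1827904/3530641 = 0 gives λ = 169, 10816/3530641
σ_max=√169=13, σ_min=√(10816/3530641)=(104/1879) → κ = 234.8750


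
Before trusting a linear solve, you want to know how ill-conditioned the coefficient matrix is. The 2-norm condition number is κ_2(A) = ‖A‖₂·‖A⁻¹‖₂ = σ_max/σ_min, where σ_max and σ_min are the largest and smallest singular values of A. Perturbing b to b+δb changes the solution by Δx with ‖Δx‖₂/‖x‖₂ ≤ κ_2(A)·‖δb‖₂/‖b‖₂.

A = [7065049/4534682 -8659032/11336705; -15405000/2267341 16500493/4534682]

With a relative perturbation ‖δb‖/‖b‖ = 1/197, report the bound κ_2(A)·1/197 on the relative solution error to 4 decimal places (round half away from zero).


form AᵀA = [594390849121/12232802404 -396230505264/15291003005; -396230505264/15291003005 4227586003441/305820060100] with trace 33023109397/529100450 and determinant 38950081/169312144
solving λ² − 33023109397/529100450·λ + 38950081/169312144 = 0 gives λ = 6241/100, 156025/42328036
κ = σ_max/σ_min = (79/10)/(395/6506) = 130.1200
κ_2(A)·‖δb‖/‖b‖ = 0.6605

0.6605


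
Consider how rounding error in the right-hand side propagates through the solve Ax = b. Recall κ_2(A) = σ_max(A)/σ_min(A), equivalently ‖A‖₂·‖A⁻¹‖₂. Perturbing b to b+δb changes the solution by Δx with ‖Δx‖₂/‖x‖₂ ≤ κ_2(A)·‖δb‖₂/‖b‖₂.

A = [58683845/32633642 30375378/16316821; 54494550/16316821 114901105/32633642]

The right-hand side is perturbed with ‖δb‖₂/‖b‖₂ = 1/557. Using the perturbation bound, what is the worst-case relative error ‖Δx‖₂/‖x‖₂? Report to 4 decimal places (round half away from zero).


M = AᵀA = [53018745961225/3684963979876 13917003435720/921240994969; 13917003435720/921240994969 58453004445649/3684963979876]. tr(M)=66273335557/2190822818, det(M)=228765625/17526582544
eigenvalues of AᵀA: λ = (tr ± √(tr²−4·det))/2 = 121/4, 1890625/4381645636
σ_max=√(121/4)=(11/2), σ_min=√(1890625/4381645636)=(1375/66194) → κ = 264.7760
worst-case relative error ≤ 264.7760 × 1/557 = 0.4754

0.4754


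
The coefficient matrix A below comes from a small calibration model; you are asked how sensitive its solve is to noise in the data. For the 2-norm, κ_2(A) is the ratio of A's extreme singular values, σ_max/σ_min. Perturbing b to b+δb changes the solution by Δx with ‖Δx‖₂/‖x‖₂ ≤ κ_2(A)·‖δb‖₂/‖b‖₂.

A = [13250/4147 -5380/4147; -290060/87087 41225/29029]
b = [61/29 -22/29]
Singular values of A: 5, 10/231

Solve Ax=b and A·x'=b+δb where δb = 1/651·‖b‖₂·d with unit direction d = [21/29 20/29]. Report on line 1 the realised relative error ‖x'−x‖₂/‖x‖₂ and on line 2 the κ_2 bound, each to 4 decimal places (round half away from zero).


0.0034
0.1774

from the listed singular values, σ₁ = 5, σ_n = 10/231
condition number: 5 ÷ (10/231) = 115.5000
worst-case relative error ≤ 115.5000 × 1/651 = 0.1774
solve Ax = b  →  x = [9.2538 21.1692]
‖b‖ = 2.2361, ‖x‖ = 23.1035
Δx = A⁻¹·δb where δb = 1/651·2.2361·d; ‖Δx‖ = 0.0793
relative error = 0.0034
so the bound overstates the realised error by a factor of ≈ 51.6609 (computed from the unrounded values)


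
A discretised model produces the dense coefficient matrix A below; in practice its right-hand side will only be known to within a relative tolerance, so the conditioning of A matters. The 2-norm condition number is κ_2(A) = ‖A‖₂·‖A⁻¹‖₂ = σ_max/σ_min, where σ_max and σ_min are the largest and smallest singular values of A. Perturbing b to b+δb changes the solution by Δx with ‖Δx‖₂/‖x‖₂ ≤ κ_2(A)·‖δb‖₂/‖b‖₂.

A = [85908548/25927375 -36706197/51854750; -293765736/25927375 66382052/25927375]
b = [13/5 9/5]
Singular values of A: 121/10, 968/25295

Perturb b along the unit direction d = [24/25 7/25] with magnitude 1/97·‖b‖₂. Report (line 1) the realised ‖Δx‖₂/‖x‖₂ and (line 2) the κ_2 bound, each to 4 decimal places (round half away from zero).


largest singular value 121/10, smallest 968/25295
κ_2(A) = (121/10) / (968/25295) = 316.1875
worst-case relative error ≤ 316.1875 × 1/97 = 3.2597
solve Ax = b  →  x = [17.1277 76.4997]
‖b‖₂ = 3.1623 and ‖x‖₂ = 78.3936
with δb = [0.0313 0.0091], A·Δx = δb → ‖Δx‖ = 0.8519
dividing the unrounded norms, ‖Δx‖/‖x‖ = 0.0109
tightness: 0.0109 against a bound of 3.2597 (unrounded ratio ≈ 0.0033)

0.0109
3.2597
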